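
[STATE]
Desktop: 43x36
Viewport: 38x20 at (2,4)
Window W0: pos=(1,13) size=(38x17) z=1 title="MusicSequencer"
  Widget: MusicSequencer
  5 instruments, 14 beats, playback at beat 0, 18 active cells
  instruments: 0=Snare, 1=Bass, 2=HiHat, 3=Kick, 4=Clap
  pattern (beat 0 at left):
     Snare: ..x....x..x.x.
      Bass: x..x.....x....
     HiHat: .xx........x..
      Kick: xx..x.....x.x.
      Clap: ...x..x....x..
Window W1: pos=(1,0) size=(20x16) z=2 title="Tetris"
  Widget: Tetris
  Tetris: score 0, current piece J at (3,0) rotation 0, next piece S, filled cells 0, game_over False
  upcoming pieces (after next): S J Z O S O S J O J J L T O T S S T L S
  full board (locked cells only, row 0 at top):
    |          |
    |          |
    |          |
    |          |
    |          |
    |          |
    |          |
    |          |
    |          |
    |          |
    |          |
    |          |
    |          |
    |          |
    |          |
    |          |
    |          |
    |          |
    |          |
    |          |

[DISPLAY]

                  ┃                   
                  ┃                   
                  ┃                   
                  ┃                   
                  ┃                   
                  ┃                   
                  ┃                   
                  ┃                   
                  ┃                   
                  ┃━━━━━━━━━━━━━━━━━┓ 
                  ┃                 ┃ 
━━━━━━━━━━━━━━━━━━┛─────────────────┨ 
      ▼1234567890123                ┃ 
 Snare··█····█··█·█·                ┃ 
  Bass█··█·····█····                ┃ 
 HiHat·██········█··                ┃ 
  Kick██··█·····█·█·                ┃ 
  Clap···█··█····█··                ┃ 
                                    ┃ 
                                    ┃ 


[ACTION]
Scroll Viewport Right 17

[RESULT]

               ┃                      
               ┃                      
               ┃                      
               ┃                      
               ┃                      
               ┃                      
               ┃                      
               ┃                      
               ┃                      
               ┃━━━━━━━━━━━━━━━━━┓    
               ┃                 ┃    
━━━━━━━━━━━━━━━┛─────────────────┨    
   ▼1234567890123                ┃    
are··█····█··█·█·                ┃    
ass█··█·····█····                ┃    
Hat·██········█··                ┃    
ick██··█·····█·█·                ┃    
lap···█··█····█··                ┃    
                                 ┃    
                                 ┃    


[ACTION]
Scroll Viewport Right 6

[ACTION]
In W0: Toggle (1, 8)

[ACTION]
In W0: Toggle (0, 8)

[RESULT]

               ┃                      
               ┃                      
               ┃                      
               ┃                      
               ┃                      
               ┃                      
               ┃                      
               ┃                      
               ┃                      
               ┃━━━━━━━━━━━━━━━━━┓    
               ┃                 ┃    
━━━━━━━━━━━━━━━┛─────────────────┨    
   ▼1234567890123                ┃    
are··█····██·█·█·                ┃    
ass█··█····██····                ┃    
Hat·██········█··                ┃    
ick██··█·····█·█·                ┃    
lap···█··█····█··                ┃    
                                 ┃    
                                 ┃    


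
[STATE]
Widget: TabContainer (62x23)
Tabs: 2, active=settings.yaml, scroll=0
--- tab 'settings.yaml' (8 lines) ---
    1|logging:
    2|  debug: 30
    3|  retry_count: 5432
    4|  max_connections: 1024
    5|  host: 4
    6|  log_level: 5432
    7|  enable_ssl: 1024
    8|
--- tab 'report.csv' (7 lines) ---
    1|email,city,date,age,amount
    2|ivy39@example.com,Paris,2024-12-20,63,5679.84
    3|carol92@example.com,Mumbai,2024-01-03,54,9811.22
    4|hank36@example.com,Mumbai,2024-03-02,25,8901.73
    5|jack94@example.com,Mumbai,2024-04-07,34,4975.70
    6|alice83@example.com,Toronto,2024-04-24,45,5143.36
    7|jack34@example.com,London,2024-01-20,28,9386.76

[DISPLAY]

[settings.yaml]│ report.csv                                   
──────────────────────────────────────────────────────────────
logging:                                                      
  debug: 30                                                   
  retry_count: 5432                                           
  max_connections: 1024                                       
  host: 4                                                     
  log_level: 5432                                             
  enable_ssl: 1024                                            
                                                              
                                                              
                                                              
                                                              
                                                              
                                                              
                                                              
                                                              
                                                              
                                                              
                                                              
                                                              
                                                              
                                                              


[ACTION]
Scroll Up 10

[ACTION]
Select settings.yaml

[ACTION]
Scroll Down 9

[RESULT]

[settings.yaml]│ report.csv                                   
──────────────────────────────────────────────────────────────
                                                              
                                                              
                                                              
                                                              
                                                              
                                                              
                                                              
                                                              
                                                              
                                                              
                                                              
                                                              
                                                              
                                                              
                                                              
                                                              
                                                              
                                                              
                                                              
                                                              
                                                              


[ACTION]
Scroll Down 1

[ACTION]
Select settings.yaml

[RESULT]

[settings.yaml]│ report.csv                                   
──────────────────────────────────────────────────────────────
logging:                                                      
  debug: 30                                                   
  retry_count: 5432                                           
  max_connections: 1024                                       
  host: 4                                                     
  log_level: 5432                                             
  enable_ssl: 1024                                            
                                                              
                                                              
                                                              
                                                              
                                                              
                                                              
                                                              
                                                              
                                                              
                                                              
                                                              
                                                              
                                                              
                                                              


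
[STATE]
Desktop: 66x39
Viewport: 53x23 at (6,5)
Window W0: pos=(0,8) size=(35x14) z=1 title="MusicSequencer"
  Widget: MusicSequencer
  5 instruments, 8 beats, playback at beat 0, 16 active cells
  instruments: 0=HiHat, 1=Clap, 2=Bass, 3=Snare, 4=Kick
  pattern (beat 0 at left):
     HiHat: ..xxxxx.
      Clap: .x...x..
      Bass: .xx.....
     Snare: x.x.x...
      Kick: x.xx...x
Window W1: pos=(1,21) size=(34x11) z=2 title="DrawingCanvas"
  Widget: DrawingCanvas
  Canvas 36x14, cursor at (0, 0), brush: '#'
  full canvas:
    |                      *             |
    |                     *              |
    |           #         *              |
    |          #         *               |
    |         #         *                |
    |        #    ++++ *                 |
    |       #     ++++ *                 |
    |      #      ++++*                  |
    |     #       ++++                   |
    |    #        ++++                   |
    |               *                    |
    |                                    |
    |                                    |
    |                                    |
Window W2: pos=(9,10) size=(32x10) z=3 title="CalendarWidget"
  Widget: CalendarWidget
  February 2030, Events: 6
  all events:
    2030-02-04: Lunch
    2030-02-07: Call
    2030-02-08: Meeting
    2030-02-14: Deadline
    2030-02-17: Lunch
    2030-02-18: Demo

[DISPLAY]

                                                     
                                                     
                                                     
━━━━━━━━━━━━━━━━━━━━━━━━━━━━┓                        
cSequencer                  ┃                        
───┏━━━━━━━━━━━━━━━━━━━━━━━━━━━━━━┓                  
 ▼1┃ CalendarWidget               ┃                  
t··┠──────────────────────────────┨                  
p·█┃        February 2030         ┃                  
s·█┃Mo Tu We Th Fr Sa Su          ┃                  
e█·┃             1  2  3          ┃                  
k█·┃ 4*  5  6  7*  8*  9 10       ┃                  
   ┃11 12 13 14* 15 16 17*        ┃                  
   ┃18* 19 20 21 22 23 24         ┃                  
   ┗━━━━━━━━━━━━━━━━━━━━━━━━━━━━━━┛                  
                            ┃                        
━━━━━━━━━━━━━━━━━━━━━━━━━━━━┓                        
wingCanvas                  ┃                        
────────────────────────────┨                        
                  *         ┃                        
                 *          ┃                        
       #         *          ┃                        
      #         *           ┃                        


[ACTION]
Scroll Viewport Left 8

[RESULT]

                                                     
                                                     
                                                     
┏━━━━━━━━━━━━━━━━━━━━━━━━━━━━━━━━━┓                  
┃ MusicSequencer                  ┃                  
┠────────┏━━━━━━━━━━━━━━━━━━━━━━━━━━━━━━┓            
┃      ▼1┃ CalendarWidget               ┃            
┃ HiHat··┠──────────────────────────────┨            
┃  Clap·█┃        February 2030         ┃            
┃  Bass·█┃Mo Tu We Th Fr Sa Su          ┃            
┃ Snare█·┃             1  2  3          ┃            
┃  Kick█·┃ 4*  5  6  7*  8*  9 10       ┃            
┃        ┃11 12 13 14* 15 16 17*        ┃            
┃        ┃18* 19 20 21 22 23 24         ┃            
┃        ┗━━━━━━━━━━━━━━━━━━━━━━━━━━━━━━┛            
┃                                 ┃                  
┗┏━━━━━━━━━━━━━━━━━━━━━━━━━━━━━━━━┓                  
 ┃ DrawingCanvas                  ┃                  
 ┠────────────────────────────────┨                  
 ┃+                     *         ┃                  
 ┃                     *          ┃                  
 ┃           #         *          ┃                  
 ┃          #         *           ┃                  


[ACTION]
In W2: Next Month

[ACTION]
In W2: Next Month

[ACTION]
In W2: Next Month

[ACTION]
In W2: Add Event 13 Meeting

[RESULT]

                                                     
                                                     
                                                     
┏━━━━━━━━━━━━━━━━━━━━━━━━━━━━━━━━━┓                  
┃ MusicSequencer                  ┃                  
┠────────┏━━━━━━━━━━━━━━━━━━━━━━━━━━━━━━┓            
┃      ▼1┃ CalendarWidget               ┃            
┃ HiHat··┠──────────────────────────────┨            
┃  Clap·█┃           May 2030           ┃            
┃  Bass·█┃Mo Tu We Th Fr Sa Su          ┃            
┃ Snare█·┃       1  2  3  4  5          ┃            
┃  Kick█·┃ 6  7  8  9 10 11 12          ┃            
┃        ┃13* 14 15 16 17 18 19         ┃            
┃        ┃20 21 22 23 24 25 26          ┃            
┃        ┗━━━━━━━━━━━━━━━━━━━━━━━━━━━━━━┛            
┃                                 ┃                  
┗┏━━━━━━━━━━━━━━━━━━━━━━━━━━━━━━━━┓                  
 ┃ DrawingCanvas                  ┃                  
 ┠────────────────────────────────┨                  
 ┃+                     *         ┃                  
 ┃                     *          ┃                  
 ┃           #         *          ┃                  
 ┃          #         *           ┃                  


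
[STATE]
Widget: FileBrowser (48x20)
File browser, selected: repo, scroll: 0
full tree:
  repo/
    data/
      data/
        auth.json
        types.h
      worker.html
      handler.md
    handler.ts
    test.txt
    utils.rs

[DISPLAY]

> [-] repo/                                     
    [+] data/                                   
    handler.ts                                  
    test.txt                                    
    utils.rs                                    
                                                
                                                
                                                
                                                
                                                
                                                
                                                
                                                
                                                
                                                
                                                
                                                
                                                
                                                
                                                


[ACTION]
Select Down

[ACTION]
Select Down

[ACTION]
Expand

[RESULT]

  [-] repo/                                     
    [+] data/                                   
  > handler.ts                                  
    test.txt                                    
    utils.rs                                    
                                                
                                                
                                                
                                                
                                                
                                                
                                                
                                                
                                                
                                                
                                                
                                                
                                                
                                                
                                                


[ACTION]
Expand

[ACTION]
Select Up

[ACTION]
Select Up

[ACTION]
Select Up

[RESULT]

> [-] repo/                                     
    [+] data/                                   
    handler.ts                                  
    test.txt                                    
    utils.rs                                    
                                                
                                                
                                                
                                                
                                                
                                                
                                                
                                                
                                                
                                                
                                                
                                                
                                                
                                                
                                                


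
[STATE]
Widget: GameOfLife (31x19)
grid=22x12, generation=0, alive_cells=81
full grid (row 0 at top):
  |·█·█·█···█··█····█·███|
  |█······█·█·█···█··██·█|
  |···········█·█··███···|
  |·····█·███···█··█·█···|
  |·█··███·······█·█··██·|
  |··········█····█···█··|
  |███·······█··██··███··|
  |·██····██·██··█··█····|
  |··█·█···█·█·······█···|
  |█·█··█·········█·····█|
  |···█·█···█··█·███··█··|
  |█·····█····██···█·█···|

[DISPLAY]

Gen: 0                         
·█·█·█···█··█····█·███         
█······█·█·█···█··██·█         
···········█·█··███···         
·····█·███···█··█·█···         
·█··███·······█·█··██·         
··········█····█···█··         
███·······█··██··███··         
·██····██·██··█··█····         
··█·█···█·█·······█···         
█·█··█·········█·····█         
···█·█···█··█·███··█··         
█·····█····██···█·█···         
                               
                               
                               
                               
                               
                               


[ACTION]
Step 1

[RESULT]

Gen: 1                         
········█·█········█·█         
········█··█·········█         
······██·█····███·····         
····██·██···███·█·█···         
····██████····█·█████·         
█·█··█·······█·███····         
█·█·······█··█████·█··         
█······██·██·██··█·█··         
··█····██·██··········         
·██··█···█····███·····         
·█··███····████·██····         
···········███··██····         
                               
                               
                               
                               
                               
                               


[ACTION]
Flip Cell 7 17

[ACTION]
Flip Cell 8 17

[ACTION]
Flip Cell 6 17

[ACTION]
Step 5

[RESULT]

Gen: 6                         
·········█·····█······         
·····█··█·█···█·█·····         
·····███·█····█···█···         
····█··█···········█··         
····███·········█··█··         
··████··········█·█···         
··█·█········█·███····         
·····█······████·█····         
··███·······█···█·····         
···█·██···█··█··██····         
······█··██··█·███····         
··········█·█··███····         
                               
                               
                               
                               
                               
                               


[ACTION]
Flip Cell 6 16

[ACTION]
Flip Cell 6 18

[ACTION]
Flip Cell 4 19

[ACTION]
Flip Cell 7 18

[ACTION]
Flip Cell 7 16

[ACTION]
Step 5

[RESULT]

Gen: 11                        
····██················         
····██·█·██···········         
···█···██·············         
····██················         
····█··█··············         
··█··██···············         
██·██·················         
██·██·················         
███···················         
······················         
·········█·█··█·······         
········██·█··█·······         
                               
                               
                               
                               
                               
                               


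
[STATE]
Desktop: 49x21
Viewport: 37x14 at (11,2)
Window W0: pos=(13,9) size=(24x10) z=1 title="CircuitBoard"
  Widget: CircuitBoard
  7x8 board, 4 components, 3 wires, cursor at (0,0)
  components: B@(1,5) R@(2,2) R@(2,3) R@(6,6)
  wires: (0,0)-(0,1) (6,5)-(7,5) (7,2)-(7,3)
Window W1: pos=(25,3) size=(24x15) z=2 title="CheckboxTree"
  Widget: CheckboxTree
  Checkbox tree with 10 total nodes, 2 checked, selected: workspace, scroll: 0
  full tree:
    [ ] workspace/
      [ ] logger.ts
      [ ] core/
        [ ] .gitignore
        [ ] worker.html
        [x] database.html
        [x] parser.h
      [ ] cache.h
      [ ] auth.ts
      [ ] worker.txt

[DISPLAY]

                                     
              ┏━━━━━━━━━━━━━━━━━━━━━━
              ┃ CheckboxTree         
              ┠──────────────────────
              ┃>[-] workspace/       
              ┃   [ ] logger.ts      
              ┃   [-] core/          
  ┏━━━━━━━━━━━┃     [ ] .gitignore   
  ┃ CircuitBoa┃     [ ] worker.html  
  ┠───────────┃     [x] database.html
  ┃   0 1 2 3 ┃     [x] parser.h     
  ┃0  [.]─ ·  ┃   [ ] cache.h        
  ┃           ┃   [ ] auth.ts        
  ┃1          ┃   [ ] worker.txt     


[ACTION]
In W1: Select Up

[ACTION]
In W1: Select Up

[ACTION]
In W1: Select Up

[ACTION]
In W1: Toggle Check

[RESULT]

                                     
              ┏━━━━━━━━━━━━━━━━━━━━━━
              ┃ CheckboxTree         
              ┠──────────────────────
              ┃>[x] workspace/       
              ┃   [x] logger.ts      
              ┃   [x] core/          
  ┏━━━━━━━━━━━┃     [x] .gitignore   
  ┃ CircuitBoa┃     [x] worker.html  
  ┠───────────┃     [x] database.html
  ┃   0 1 2 3 ┃     [x] parser.h     
  ┃0  [.]─ ·  ┃   [x] cache.h        
  ┃           ┃   [x] auth.ts        
  ┃1          ┃   [x] worker.txt     


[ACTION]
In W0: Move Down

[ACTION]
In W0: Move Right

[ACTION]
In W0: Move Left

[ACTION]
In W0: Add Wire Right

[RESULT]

                                     
              ┏━━━━━━━━━━━━━━━━━━━━━━
              ┃ CheckboxTree         
              ┠──────────────────────
              ┃>[x] workspace/       
              ┃   [x] logger.ts      
              ┃   [x] core/          
  ┏━━━━━━━━━━━┃     [x] .gitignore   
  ┃ CircuitBoa┃     [x] worker.html  
  ┠───────────┃     [x] database.html
  ┃   0 1 2 3 ┃     [x] parser.h     
  ┃0   · ─ ·  ┃   [x] cache.h        
  ┃           ┃   [x] auth.ts        
  ┃1  [.]─ ·  ┃   [x] worker.txt     


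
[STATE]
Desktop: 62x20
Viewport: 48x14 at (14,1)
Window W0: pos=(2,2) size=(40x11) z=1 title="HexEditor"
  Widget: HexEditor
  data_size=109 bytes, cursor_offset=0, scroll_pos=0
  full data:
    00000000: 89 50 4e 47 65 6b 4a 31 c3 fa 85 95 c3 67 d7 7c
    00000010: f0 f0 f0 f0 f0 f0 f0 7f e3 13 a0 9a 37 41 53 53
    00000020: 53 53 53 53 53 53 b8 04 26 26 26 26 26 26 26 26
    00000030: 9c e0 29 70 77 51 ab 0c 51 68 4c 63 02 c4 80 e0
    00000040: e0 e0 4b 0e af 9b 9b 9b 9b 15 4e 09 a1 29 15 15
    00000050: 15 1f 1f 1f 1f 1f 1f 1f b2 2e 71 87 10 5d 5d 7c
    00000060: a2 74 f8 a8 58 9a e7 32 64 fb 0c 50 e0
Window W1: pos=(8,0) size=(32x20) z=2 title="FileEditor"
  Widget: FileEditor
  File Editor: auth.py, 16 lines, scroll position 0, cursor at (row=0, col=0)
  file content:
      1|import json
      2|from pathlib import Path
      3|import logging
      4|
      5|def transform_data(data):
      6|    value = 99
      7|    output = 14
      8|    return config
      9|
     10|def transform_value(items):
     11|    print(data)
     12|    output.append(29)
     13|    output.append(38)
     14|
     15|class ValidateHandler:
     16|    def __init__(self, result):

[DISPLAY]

Editor                   ┃                      
─────────────────────────┨━┓                    
t json                  ▲┃ ┃                    
pathlib import Path     █┃─┨                    
t logging               ░┃ ┃                    
                        ░┃ ┃                    
ransform_data(data):    ░┃ ┃                    
alue = 99               ░┃ ┃                    
utput = 14              ░┃ ┃                    
eturn config            ░┃ ┃                    
                        ░┃ ┃                    
ransform_value(items):  ░┃━┛                    
rint(data)              ░┃                      
utput.append(29)        ░┃                      


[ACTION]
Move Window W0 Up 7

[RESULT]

Editor                   ┃ ┃                    
─────────────────────────┨─┨                    
t json                  ▲┃ ┃                    
pathlib import Path     █┃ ┃                    
t logging               ░┃ ┃                    
                        ░┃ ┃                    
ransform_data(data):    ░┃ ┃                    
alue = 99               ░┃ ┃                    
utput = 14              ░┃ ┃                    
eturn config            ░┃━┛                    
                        ░┃                      
ransform_value(items):  ░┃                      
rint(data)              ░┃                      
utput.append(29)        ░┃                      


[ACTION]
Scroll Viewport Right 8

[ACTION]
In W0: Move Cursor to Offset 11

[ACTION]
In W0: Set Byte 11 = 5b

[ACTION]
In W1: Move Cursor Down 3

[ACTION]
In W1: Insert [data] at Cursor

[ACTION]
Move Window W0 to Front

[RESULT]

                           ┃                    
───────────────────────────┨                    
9 50 4e 47 65 6b 4a 31  c3 ┃                    
0 f0 f0 f0 f0 f0 f0 7f  e3 ┃                    
3 53 53 53 53 53 b8 04  26 ┃                    
c e0 29 70 77 51 ab 0c  51 ┃                    
0 e0 4b 0e af 9b 9b 9b  9b ┃                    
5 1f 1f 1f 1f 1f 1f 1f  b2 ┃                    
2 74 f8 a8 58 9a e7 32  64 ┃                    
━━━━━━━━━━━━━━━━━━━━━━━━━━━┛                    
                        ░┃                      
ransform_value(items):  ░┃                      
rint(data)              ░┃                      
utput.append(29)        ░┃                      


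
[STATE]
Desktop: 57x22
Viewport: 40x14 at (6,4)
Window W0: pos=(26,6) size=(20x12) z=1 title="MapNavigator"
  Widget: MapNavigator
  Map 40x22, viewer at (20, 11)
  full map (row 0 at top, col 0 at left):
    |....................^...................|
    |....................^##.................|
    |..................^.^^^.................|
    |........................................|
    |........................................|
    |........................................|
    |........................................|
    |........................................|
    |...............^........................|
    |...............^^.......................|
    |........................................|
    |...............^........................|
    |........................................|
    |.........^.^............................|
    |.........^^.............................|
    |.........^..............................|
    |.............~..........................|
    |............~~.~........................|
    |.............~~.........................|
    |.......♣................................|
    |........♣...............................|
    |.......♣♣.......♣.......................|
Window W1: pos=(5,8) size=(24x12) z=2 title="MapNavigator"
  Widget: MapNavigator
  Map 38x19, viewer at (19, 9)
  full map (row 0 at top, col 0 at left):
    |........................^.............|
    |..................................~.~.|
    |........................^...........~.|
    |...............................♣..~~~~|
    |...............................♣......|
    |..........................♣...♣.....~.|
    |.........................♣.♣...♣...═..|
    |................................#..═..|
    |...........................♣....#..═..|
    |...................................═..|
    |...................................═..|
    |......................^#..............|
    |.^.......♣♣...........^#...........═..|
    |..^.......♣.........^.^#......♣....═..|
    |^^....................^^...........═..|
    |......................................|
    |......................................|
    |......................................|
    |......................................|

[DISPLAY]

                                        
                                        
                    ┏━━━━━━━━━━━━━━━━━━┓
                    ┃ MapNavigator     ┃
━━━━━━━━━━━━━━━━━━━━━━┓────────────────┨
 MapNavigator         ┃................┃
──────────────────────┨..^.............┃
..................♣...┃..^^............┃
.................♣.♣..┃................┃
......................┃..^....@........┃
...................♣..┃................┃
...........@..........┃................┃
......................┃................┃
..............^#......┃━━━━━━━━━━━━━━━━┛


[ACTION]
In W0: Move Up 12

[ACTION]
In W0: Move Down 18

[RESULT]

                                        
                                        
                    ┏━━━━━━━━━━━━━━━━━━┓
                    ┃ MapNavigator     ┃
━━━━━━━━━━━━━━━━━━━━━━┓────────────────┨
 MapNavigator         ┃................┃
──────────────────────┨................┃
..................♣...┃~...............┃
.................♣.♣..┃~.~.............┃
......................┃~~.....@........┃
...................♣..┃................┃
...........@..........┃................┃
......................┃...♣............┃
..............^#......┃━━━━━━━━━━━━━━━━┛


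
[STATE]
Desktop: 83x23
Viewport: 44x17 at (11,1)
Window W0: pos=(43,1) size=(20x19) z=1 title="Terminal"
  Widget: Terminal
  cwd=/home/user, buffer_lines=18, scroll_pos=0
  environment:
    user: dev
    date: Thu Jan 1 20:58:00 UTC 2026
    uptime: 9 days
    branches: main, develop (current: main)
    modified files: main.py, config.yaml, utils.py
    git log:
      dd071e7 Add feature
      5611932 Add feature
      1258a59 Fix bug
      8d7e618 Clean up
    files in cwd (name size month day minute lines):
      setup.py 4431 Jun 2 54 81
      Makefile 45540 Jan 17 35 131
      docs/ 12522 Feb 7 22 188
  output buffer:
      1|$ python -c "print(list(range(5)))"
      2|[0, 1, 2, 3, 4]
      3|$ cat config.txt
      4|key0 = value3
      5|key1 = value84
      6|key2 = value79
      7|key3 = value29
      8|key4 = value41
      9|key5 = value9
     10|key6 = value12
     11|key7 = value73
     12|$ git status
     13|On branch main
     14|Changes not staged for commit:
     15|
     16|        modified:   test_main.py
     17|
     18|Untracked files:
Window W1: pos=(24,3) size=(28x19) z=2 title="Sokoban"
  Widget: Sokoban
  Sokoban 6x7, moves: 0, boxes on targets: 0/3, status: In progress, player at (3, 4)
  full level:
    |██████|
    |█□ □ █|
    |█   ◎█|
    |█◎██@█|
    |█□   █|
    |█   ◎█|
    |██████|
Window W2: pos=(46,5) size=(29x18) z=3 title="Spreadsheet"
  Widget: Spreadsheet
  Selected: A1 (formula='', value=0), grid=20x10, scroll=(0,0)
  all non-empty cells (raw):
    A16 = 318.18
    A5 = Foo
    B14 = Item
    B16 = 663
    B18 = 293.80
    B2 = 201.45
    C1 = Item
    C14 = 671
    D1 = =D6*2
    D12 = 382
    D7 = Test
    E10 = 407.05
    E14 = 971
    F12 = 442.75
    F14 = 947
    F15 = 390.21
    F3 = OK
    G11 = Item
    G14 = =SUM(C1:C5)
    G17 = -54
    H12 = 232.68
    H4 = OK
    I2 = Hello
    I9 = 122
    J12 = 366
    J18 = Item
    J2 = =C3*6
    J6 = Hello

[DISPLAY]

                                ┏━━━━━━━━━━━
                                ┃ Terminal  
             ┏━━━━━━━━━━━━━━━━━━━━━━━━━━┓───
             ┃ Sokoban                  ┃ -c
             ┠─────────────────────┏━━━━━━━━
             ┃██████               ┃ Spreads
             ┃█□ □ █               ┠────────
             ┃█   ◎█               ┃A1:     
             ┃█◎██@█               ┃       A
             ┃█□   █               ┃--------
             ┃█   ◎█               ┃  1     
             ┃██████               ┃  2     
             ┃Moves: 0  0/3        ┃  3     
             ┃                     ┃  4     
             ┃                     ┃  5 Foo 
             ┃                     ┃  6     
             ┃                     ┃  7     


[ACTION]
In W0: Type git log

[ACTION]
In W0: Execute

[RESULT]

                                ┏━━━━━━━━━━━
                                ┃ Terminal  
             ┏━━━━━━━━━━━━━━━━━━━━━━━━━━┓───
             ┃ Sokoban                  ┃alu
             ┠─────────────────────┏━━━━━━━━
             ┃██████               ┃ Spreads
             ┃█□ □ █               ┠────────
             ┃█   ◎█               ┃A1:     
             ┃█◎██@█               ┃       A
             ┃█□   █               ┃--------
             ┃█   ◎█               ┃  1     
             ┃██████               ┃  2     
             ┃Moves: 0  0/3        ┃  3     
             ┃                     ┃  4     
             ┃                     ┃  5 Foo 
             ┃                     ┃  6     
             ┃                     ┃  7     


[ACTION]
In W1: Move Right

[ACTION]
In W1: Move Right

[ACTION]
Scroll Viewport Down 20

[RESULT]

             ┃██████               ┃ Spreads
             ┃█□ □ █               ┠────────
             ┃█   ◎█               ┃A1:     
             ┃█◎██@█               ┃       A
             ┃█□   █               ┃--------
             ┃█   ◎█               ┃  1     
             ┃██████               ┃  2     
             ┃Moves: 0  0/3        ┃  3     
             ┃                     ┃  4     
             ┃                     ┃  5 Foo 
             ┃                     ┃  6     
             ┃                     ┃  7     
             ┃                     ┃  8     
             ┃                     ┃  9     
             ┃                     ┃ 10     
             ┗━━━━━━━━━━━━━━━━━━━━━┃ 11     
                                   ┗━━━━━━━━
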